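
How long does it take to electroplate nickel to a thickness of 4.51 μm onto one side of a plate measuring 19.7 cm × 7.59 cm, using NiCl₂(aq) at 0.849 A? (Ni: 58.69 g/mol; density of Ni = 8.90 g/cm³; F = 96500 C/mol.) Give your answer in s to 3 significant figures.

Plated area = 19.7 × 7.59 = 149.5 cm²
Volume = 149.5 × 4.51×10⁻⁴ cm = 0.06742 cm³
m(Ni) = 0.06742 × 8.90 = 0.6000 g
n(Ni) = 0.6000 / 58.69 = 0.01022 mol; n(e⁻) = 2 × 0.01022 = 0.02044 mol
Q = 0.02044 × 96500 = 1972 C
t = 1972 / 0.849 = 2323 s

2320 s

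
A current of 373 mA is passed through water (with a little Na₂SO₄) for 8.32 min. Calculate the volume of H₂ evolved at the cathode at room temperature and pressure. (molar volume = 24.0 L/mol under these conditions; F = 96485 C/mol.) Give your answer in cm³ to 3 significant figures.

23.2 cm³

Charge passed = 0.373 × 499.2 = 186.2 C
n(e⁻) = Q/F = 186.2/96485 = 0.001930 mol
2H⁺ + 2e⁻ → H₂, so n(H₂) = 0.001930 / 2 = 9.650×10^-4 mol
V = 9.650×10^-4 × 24.0 = 0.02316 L
= 23.2 cm³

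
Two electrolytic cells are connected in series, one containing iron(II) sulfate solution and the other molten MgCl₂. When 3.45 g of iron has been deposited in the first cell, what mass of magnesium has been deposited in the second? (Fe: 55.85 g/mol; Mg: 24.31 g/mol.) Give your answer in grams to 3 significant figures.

n(Fe) = 3.45 / 55.85 = 0.06177 mol
Fe²⁺ + 2e⁻ → Fe, so n(e⁻) = 2 × 0.06177 = 0.1235 mol
Since the cells are in series, n(e⁻) in the Mg cell is also 0.1235 mol.
Mg²⁺ + 2e⁻ → Mg, so n(Mg) = 0.1235 / 2 = 0.06175 mol
m(Mg) = 0.06175 × 24.31 = 1.50 g

1.50 g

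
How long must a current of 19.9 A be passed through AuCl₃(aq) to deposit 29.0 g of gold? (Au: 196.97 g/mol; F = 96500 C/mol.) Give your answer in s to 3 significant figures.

2140 s

n(Au) = 29.0 / 196.97 = 0.1472 mol
Au³⁺ + 3e⁻ → Au, so n(e⁻) = 3 × 0.1472 = 0.4416 mol
Q = 0.4416 × 96500 = 42610 C
t = Q / I = 42610 / 19.9 = 2141 s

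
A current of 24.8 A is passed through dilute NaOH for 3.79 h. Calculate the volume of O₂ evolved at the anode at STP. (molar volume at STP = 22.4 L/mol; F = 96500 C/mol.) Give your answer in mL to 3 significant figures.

Charge passed = 24.8 × 13644 = 3.384×10^5 C
n(e⁻) = Q/F = 3.384×10^5/96500 = 3.507 mol
2H₂O → O₂ + 4H⁺ + 4e⁻, so n(O₂) = 3.507 / 4 = 0.8768 mol
V = 0.8768 × 22.4 = 19.64 L
= 19600 mL

19600 mL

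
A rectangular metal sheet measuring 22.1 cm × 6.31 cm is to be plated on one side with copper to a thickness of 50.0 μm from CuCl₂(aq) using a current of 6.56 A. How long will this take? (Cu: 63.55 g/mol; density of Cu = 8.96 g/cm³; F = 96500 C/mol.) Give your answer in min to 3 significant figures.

48.2 min

Plated area = 22.1 × 6.31 = 139.5 cm²
Volume = 139.5 × 50.0×10⁻⁴ cm = 0.6975 cm³
m(Cu) = 0.6975 × 8.96 = 6.250 g
n(Cu) = 6.250 / 63.55 = 0.09835 mol; n(e⁻) = 2 × 0.09835 = 0.1967 mol
Q = 0.1967 × 96500 = 18980 C
t = 18980 / 6.56 = 2893 s = 48.2 min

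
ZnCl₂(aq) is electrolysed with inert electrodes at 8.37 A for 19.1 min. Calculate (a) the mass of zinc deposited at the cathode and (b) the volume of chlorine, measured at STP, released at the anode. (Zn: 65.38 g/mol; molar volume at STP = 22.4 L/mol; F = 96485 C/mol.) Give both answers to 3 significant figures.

Q = 8.37 × 1146 = 9592 C; n(e⁻) = 9592 / 96485 = 0.09941 mol
Cathode: Zn²⁺ + 2e⁻ → Zn → n(Zn) = 0.09941/2 = 0.04971 mol → 3.25 g
Anode: 2Cl⁻ → Cl₂ + 2e⁻ → n(Cl₂) = 0.09941/2 = 0.04971 mol → 1.11 L

3.25 g Zn; 1.11 L Cl₂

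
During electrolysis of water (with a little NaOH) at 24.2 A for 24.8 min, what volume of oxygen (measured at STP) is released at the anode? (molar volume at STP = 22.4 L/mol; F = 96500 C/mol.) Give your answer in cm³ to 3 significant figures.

2090 cm³

Q = 24.2 A × 1488 s = 36010 C
n(e⁻) = Q/F = 36010/96500 = 0.3732 mol
2H₂O → O₂ + 4H⁺ + 4e⁻, so n(O₂) = 0.3732 / 4 = 0.09330 mol
V = 0.09330 × 22.4 = 2.090 L
= 2090 cm³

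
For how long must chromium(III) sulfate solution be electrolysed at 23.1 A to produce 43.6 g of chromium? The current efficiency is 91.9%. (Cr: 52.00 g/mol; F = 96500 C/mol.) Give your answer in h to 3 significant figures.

n(Cr) = 43.6 / 52.00 = 0.8385 mol
Cr³⁺ + 3e⁻ → Cr, so n(e⁻) = 3 × 0.8385 = 2.516 mol
Q = 2.516 × 96500 / 0.919 = 2.642×10^5 C
t = Q / I = 2.642×10^5 / 23.1 = 11440 s = 3.18 h

3.18 h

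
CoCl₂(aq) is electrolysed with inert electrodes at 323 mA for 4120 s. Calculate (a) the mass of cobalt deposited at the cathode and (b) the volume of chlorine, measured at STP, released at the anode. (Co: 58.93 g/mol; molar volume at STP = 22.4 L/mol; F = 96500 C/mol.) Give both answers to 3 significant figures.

0.406 g Co; 0.154 L Cl₂

Q = 0.323 × 4120 = 1331 C; n(e⁻) = 1331 / 96500 = 0.01379 mol
Cathode: Co²⁺ + 2e⁻ → Co → n(Co) = 0.01379/2 = 0.006895 mol → 0.406 g
Anode: 2Cl⁻ → Cl₂ + 2e⁻ → n(Cl₂) = 0.01379/2 = 0.006895 mol → 0.154 L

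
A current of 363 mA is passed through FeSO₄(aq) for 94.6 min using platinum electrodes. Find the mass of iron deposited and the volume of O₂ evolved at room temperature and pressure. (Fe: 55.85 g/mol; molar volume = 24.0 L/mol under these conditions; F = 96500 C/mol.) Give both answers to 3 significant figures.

Q = 0.363 × 5676 = 2060 C; n(e⁻) = 2060 / 96500 = 0.02135 mol
Cathode: Fe²⁺ + 2e⁻ → Fe → n(Fe) = 0.02135/2 = 0.01068 mol → 0.596 g
Anode: 2H₂O → O₂ + 4H⁺ + 4e⁻ → n(O₂) = 0.02135/4 = 0.005338 mol → 0.128 L

0.596 g Fe; 0.128 L O₂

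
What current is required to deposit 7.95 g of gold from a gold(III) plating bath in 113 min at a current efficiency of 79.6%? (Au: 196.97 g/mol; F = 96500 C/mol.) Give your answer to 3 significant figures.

n(Au) = 7.95 / 196.97 = 0.04036 mol
Au³⁺ + 3e⁻ → Au, so n(e⁻) = 3 × 0.04036 = 0.1211 mol
Q = 0.1211 × 96500 / 0.796 = 14680 C
I = Q / t = 14680 / 6780 s = 2.17 A

2.17 A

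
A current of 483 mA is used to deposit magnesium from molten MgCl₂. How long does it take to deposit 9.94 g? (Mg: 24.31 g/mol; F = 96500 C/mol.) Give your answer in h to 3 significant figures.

45.4 h

n(Mg) = 9.94 / 24.31 = 0.4089 mol
Mg²⁺ + 2e⁻ → Mg, so n(e⁻) = 2 × 0.4089 = 0.8178 mol
Q = 0.8178 × 96500 = 78920 C
t = Q / I = 78920 / 0.483 = 1.634×10^5 s = 45.4 h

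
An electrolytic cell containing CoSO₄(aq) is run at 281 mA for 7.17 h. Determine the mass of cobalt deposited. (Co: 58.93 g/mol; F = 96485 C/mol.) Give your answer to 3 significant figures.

2.22 g

Charge passed = 0.281 × 25812 = 7253 C
n(e⁻) = 7253 / 96485 = 0.07517 mol
Co²⁺ + 2e⁻ → Co, so n(Co) = 0.07517 / 2 = 0.03759 mol
m = 0.03759 × 58.93 = 2.22 g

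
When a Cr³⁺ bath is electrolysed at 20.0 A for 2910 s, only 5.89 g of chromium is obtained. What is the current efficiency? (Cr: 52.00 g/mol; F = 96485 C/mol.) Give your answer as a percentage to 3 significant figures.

56.3%

Q = 20.0 × 2910 = 58200 C
n(e⁻) = 58200 / 96485 = 0.6032 mol
Cr³⁺ + 3e⁻ → Cr, so theoretical n(Cr) = 0.2011 mol → 10.46 g
Efficiency = 5.89 / 10.46 = 0.5631 = 56.3%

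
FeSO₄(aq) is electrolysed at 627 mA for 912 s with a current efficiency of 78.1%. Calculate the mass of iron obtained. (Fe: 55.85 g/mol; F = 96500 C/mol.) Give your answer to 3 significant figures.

Q = 0.627 × 912 = 571.8 C
n(e⁻) = 571.8 / 96500 = 0.005925 mol
Fe²⁺ + 2e⁻ → Fe, so theoretical m(Fe) = 0.002963 × 55.85 = 0.1655 g
Actual mass = 78.1% × 0.1655 = 0.129 g

0.129 g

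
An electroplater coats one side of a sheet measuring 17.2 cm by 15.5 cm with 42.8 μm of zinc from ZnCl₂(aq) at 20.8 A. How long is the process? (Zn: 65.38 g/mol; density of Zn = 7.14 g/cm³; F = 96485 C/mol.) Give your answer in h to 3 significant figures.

Plated area = 17.2 × 15.5 = 266.6 cm²
Volume = 266.6 × 42.8×10⁻⁴ cm = 1.141 cm³
m(Zn) = 1.141 × 7.14 = 8.147 g
n(Zn) = 8.147 / 65.38 = 0.1246 mol; n(e⁻) = 2 × 0.1246 = 0.2492 mol
Q = 0.2492 × 96485 = 24040 C
t = 24040 / 20.8 = 1156 s = 0.321 h

0.321 h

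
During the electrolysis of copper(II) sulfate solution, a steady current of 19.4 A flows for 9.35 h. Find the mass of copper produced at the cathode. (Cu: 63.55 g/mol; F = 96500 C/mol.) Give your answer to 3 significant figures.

Charge passed = 19.4 × 33660 = 6.530×10^5 C
n(e⁻) = 6.530×10^5 / 96500 = 6.767 mol
Cu²⁺ + 2e⁻ → Cu, so n(Cu) = 6.767 / 2 = 3.384 mol
m = 3.384 × 63.55 = 215 g

215 g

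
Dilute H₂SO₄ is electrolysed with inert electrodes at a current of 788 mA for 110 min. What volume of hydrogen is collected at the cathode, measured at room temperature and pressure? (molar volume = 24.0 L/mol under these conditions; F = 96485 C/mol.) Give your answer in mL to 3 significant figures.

Q = It = 0.788 × 6600 = 5201 C
Moles of electrons = 5201 / 96485 = 0.05390 mol
2H⁺ + 2e⁻ → H₂, so n(H₂) = 0.05390 / 2 = 0.02695 mol
V = 0.02695 × 24.0 = 0.6468 L
= 647 mL

647 mL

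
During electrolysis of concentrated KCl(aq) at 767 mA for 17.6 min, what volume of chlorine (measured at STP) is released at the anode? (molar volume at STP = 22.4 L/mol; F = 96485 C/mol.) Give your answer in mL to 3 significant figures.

94.0 mL

Charge passed = 0.767 × 1056 = 810.0 C
Moles of electrons = 810.0 / 96485 = 0.008395 mol
2Cl⁻ → Cl₂ + 2e⁻, so n(Cl₂) = 0.008395 / 2 = 0.004198 mol
V = 0.004198 × 22.4 = 0.09404 L
= 94.0 mL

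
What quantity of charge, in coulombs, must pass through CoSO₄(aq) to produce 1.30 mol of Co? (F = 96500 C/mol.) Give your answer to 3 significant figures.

2.51×10^5 C

Co²⁺ + 2e⁻ → Co, so n(e⁻) = 2 × 1.30 = 2.600 mol
Q = 2.600 × 96500 = 2.509×10^5 C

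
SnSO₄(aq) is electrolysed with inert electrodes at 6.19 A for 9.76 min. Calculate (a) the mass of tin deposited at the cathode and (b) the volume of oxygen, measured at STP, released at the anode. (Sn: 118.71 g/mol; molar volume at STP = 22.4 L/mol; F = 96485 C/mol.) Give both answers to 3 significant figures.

2.23 g Sn; 0.210 L O₂

Q = 6.19 × 585.6 = 3625 C; n(e⁻) = 3625 / 96485 = 0.03757 mol
Cathode: Sn²⁺ + 2e⁻ → Sn → n(Sn) = 0.03757/2 = 0.01879 mol → 2.23 g
Anode: 2H₂O → O₂ + 4H⁺ + 4e⁻ → n(O₂) = 0.03757/4 = 0.009393 mol → 0.210 L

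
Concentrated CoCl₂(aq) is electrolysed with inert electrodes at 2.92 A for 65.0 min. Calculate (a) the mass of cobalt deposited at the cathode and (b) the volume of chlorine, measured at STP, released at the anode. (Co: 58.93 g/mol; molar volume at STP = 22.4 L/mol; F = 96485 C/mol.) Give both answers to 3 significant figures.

3.48 g Co; 1.32 L Cl₂

Q = 2.92 × 3900 = 11390 C; n(e⁻) = 11390 / 96485 = 0.1180 mol
Cathode: Co²⁺ + 2e⁻ → Co → n(Co) = 0.1180/2 = 0.05900 mol → 3.48 g
Anode: 2Cl⁻ → Cl₂ + 2e⁻ → n(Cl₂) = 0.1180/2 = 0.05900 mol → 1.32 L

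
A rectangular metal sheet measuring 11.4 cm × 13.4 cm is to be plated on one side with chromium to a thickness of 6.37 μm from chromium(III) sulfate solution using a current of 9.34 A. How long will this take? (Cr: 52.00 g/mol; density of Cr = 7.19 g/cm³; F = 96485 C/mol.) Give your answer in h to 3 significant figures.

Plated area = 11.4 × 13.4 = 152.8 cm²
Volume = 152.8 × 6.37×10⁻⁴ cm = 0.09733 cm³
m(Cr) = 0.09733 × 7.19 = 0.6998 g
n(Cr) = 0.6998 / 52.00 = 0.01346 mol; n(e⁻) = 3 × 0.01346 = 0.04038 mol
Q = 0.04038 × 96485 = 3896 C
t = 3896 / 9.34 = 417.1 s = 0.116 h

0.116 h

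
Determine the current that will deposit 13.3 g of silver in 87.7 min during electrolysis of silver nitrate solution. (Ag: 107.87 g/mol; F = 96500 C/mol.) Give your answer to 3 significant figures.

2.26 A

n(Ag) = 13.3 / 107.87 = 0.1233 mol
Ag⁺ + e⁻ → Ag, so n(e⁻) = 0.1233 mol
Q = 0.1233 × 96500 = 11900 C
I = Q / t = 11900 / 5262 s = 2.26 A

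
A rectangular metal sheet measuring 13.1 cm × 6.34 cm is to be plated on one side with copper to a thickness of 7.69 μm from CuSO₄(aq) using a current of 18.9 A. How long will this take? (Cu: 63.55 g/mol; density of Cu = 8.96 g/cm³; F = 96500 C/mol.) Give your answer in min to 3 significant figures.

1.53 min

Plated area = 13.1 × 6.34 = 83.05 cm²
Volume = 83.05 × 7.69×10⁻⁴ cm = 0.06387 cm³
m(Cu) = 0.06387 × 8.96 = 0.5723 g
n(Cu) = 0.5723 / 63.55 = 0.009006 mol; n(e⁻) = 2 × 0.009006 = 0.01801 mol
Q = 0.01801 × 96500 = 1738 C
t = 1738 / 18.9 = 91.96 s = 1.53 min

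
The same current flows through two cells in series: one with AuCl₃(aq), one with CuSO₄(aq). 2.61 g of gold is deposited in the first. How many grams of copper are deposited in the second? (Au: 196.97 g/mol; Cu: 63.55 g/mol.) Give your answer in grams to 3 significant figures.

n(Au) = 2.61 / 196.97 = 0.01325 mol
Au³⁺ + 3e⁻ → Au, so n(e⁻) = 3 × 0.01325 = 0.03975 mol
In series, the same 0.03975 mol of electrons flows through the second cell.
Cu²⁺ + 2e⁻ → Cu, so n(Cu) = 0.03975 / 2 = 0.01988 mol
m(Cu) = 0.01988 × 63.55 = 1.26 g

1.26 g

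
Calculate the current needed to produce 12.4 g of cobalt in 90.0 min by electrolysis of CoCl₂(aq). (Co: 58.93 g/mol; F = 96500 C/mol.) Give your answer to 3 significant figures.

7.52 A

n(Co) = 12.4 / 58.93 = 0.2104 mol
Co²⁺ + 2e⁻ → Co, so n(e⁻) = 2 × 0.2104 = 0.4208 mol
Q = 0.4208 × 96500 = 40610 C
I = Q / t = 40610 / 5400 s = 7.52 A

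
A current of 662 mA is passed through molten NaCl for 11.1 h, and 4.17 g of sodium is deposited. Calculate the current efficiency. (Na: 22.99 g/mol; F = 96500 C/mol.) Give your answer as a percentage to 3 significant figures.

66.2%

Q = 0.662 × 39960 = 26450 C
n(e⁻) = 26450 / 96500 = 0.2741 mol
Na⁺ + e⁻ → Na, so theoretical n(Na) = 0.2741 mol → 6.302 g
Efficiency = 4.17 / 6.302 = 0.6617 = 66.2%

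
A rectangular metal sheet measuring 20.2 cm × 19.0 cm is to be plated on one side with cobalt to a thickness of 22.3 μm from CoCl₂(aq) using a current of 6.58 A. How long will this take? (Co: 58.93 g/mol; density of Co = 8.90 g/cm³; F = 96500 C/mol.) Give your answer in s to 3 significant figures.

3790 s

Plated area = 20.2 × 19.0 = 383.8 cm²
Volume = 383.8 × 22.3×10⁻⁴ cm = 0.8559 cm³
m(Co) = 0.8559 × 8.90 = 7.618 g
n(Co) = 7.618 / 58.93 = 0.1293 mol; n(e⁻) = 2 × 0.1293 = 0.2586 mol
Q = 0.2586 × 96500 = 24950 C
t = 24950 / 6.58 = 3792 s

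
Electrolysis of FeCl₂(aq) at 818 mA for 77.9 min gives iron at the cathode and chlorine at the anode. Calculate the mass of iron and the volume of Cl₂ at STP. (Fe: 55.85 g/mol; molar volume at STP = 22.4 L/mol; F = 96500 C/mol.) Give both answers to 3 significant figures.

1.11 g Fe; 0.444 L Cl₂

Q = 0.818 × 4674 = 3823 C; n(e⁻) = 3823 / 96500 = 0.03962 mol
Cathode: Fe²⁺ + 2e⁻ → Fe → n(Fe) = 0.03962/2 = 0.01981 mol → 1.11 g
Anode: 2Cl⁻ → Cl₂ + 2e⁻ → n(Cl₂) = 0.03962/2 = 0.01981 mol → 0.444 L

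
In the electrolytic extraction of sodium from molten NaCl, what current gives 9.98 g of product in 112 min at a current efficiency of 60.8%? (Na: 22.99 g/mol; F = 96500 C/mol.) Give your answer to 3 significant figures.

10.3 A

n(Na) = 9.98 / 22.99 = 0.4341 mol
Na⁺ + e⁻ → Na, so n(e⁻) = 0.4341 mol
Q = 0.4341 × 96500 / 0.608 = 68900 C
I = Q / t = 68900 / 6720 s = 10.3 A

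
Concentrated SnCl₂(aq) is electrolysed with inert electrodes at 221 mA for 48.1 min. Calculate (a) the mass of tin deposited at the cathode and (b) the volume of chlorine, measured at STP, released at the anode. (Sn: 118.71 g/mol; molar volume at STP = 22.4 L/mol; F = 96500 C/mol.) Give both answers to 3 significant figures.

0.392 g Sn; 0.0740 L Cl₂

Q = 0.221 × 2886 = 637.8 C; n(e⁻) = 637.8 / 96500 = 0.006609 mol
Cathode: Sn²⁺ + 2e⁻ → Sn → n(Sn) = 0.006609/2 = 0.003305 mol → 0.392 g
Anode: 2Cl⁻ → Cl₂ + 2e⁻ → n(Cl₂) = 0.006609/2 = 0.003305 mol → 0.0740 L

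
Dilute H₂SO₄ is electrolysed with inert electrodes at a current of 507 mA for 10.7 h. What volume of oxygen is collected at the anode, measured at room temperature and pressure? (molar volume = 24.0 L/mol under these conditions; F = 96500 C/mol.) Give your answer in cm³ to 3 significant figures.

1210 cm³

Q = 0.507 A × 38520 s = 19530 C
Moles of electrons = 19530 / 96500 = 0.2024 mol
2H₂O → O₂ + 4H⁺ + 4e⁻, so n(O₂) = 0.2024 / 4 = 0.05060 mol
V = 0.05060 × 24.0 = 1.214 L
= 1210 cm³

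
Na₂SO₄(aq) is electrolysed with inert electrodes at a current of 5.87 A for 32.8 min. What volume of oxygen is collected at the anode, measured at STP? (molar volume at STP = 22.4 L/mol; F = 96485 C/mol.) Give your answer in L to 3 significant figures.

0.670 L

Q = 5.87 A × 1968 s = 11550 C
n(e⁻) = 11550 / 96485 = 0.1197 mol
2H₂O → O₂ + 4H⁺ + 4e⁻, so n(O₂) = 0.1197 / 4 = 0.02993 mol
V = 0.02993 × 22.4 = 0.6704 L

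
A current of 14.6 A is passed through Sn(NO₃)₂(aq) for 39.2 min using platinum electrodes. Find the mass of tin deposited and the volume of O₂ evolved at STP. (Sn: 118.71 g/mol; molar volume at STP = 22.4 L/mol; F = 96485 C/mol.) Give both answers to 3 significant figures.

Q = 14.6 × 2352 = 34340 C; n(e⁻) = 34340 / 96485 = 0.3559 mol
Cathode: Sn²⁺ + 2e⁻ → Sn → n(Sn) = 0.3559/2 = 0.1780 mol → 21.1 g
Anode: 2H₂O → O₂ + 4H⁺ + 4e⁻ → n(O₂) = 0.3559/4 = 0.08898 mol → 1.99 L

21.1 g Sn; 1.99 L O₂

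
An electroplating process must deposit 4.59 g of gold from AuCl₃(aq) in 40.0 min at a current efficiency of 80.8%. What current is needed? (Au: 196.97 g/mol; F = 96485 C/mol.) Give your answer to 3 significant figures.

3.48 A

n(Au) = 4.59 / 196.97 = 0.02330 mol
Au³⁺ + 3e⁻ → Au, so n(e⁻) = 3 × 0.02330 = 0.06990 mol
Q = 0.06990 × 96485 / 0.808 = 8347 C
I = Q / t = 8347 / 2400 s = 3.48 A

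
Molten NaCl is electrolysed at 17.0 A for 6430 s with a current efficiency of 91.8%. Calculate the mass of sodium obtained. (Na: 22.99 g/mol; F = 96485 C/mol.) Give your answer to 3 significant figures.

Q = 17.0 × 6430 = 1.093×10^5 C
n(e⁻) = 1.093×10^5 / 96485 = 1.133 mol
Na⁺ + e⁻ → Na, so theoretical m(Na) = 1.133 × 22.99 = 26.05 g
Actual mass = 91.8% × 26.05 = 23.9 g

23.9 g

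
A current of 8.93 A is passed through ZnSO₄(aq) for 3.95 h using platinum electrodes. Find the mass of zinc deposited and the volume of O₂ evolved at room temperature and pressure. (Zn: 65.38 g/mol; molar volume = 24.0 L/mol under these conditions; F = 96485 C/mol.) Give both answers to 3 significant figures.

Q = 8.93 × 14220 = 1.270×10^5 C; n(e⁻) = 1.270×10^5 / 96485 = 1.316 mol
Cathode: Zn²⁺ + 2e⁻ → Zn → n(Zn) = 1.316/2 = 0.6580 mol → 43.0 g
Anode: 2H₂O → O₂ + 4H⁺ + 4e⁻ → n(O₂) = 1.316/4 = 0.3290 mol → 7.90 L

43.0 g Zn; 7.90 L O₂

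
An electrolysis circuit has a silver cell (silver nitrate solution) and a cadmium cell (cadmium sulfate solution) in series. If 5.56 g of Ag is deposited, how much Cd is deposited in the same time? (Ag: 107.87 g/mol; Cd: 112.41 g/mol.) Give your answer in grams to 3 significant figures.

2.90 g

n(Ag) = 5.56 / 107.87 = 0.05154 mol
Ag⁺ + e⁻ → Ag, so n(e⁻) = 0.05154 mol
Since the cells are in series, n(e⁻) in the Cd cell is also 0.05154 mol.
Cd²⁺ + 2e⁻ → Cd, so n(Cd) = 0.05154 / 2 = 0.02577 mol
m(Cd) = 0.02577 × 112.41 = 2.90 g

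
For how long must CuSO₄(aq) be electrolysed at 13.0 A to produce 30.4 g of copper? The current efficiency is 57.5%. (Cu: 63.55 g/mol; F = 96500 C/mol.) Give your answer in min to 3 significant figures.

n(Cu) = 30.4 / 63.55 = 0.4784 mol
Cu²⁺ + 2e⁻ → Cu, so n(e⁻) = 2 × 0.4784 = 0.9568 mol
Q = 0.9568 × 96500 / 0.575 = 1.606×10^5 C
t = Q / I = 1.606×10^5 / 13.0 = 12350 s = 206 min

206 min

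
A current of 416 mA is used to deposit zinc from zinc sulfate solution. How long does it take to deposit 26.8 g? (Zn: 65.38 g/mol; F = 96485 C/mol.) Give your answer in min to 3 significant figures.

3170 min

n(Zn) = 26.8 / 65.38 = 0.4099 mol
Zn²⁺ + 2e⁻ → Zn, so n(e⁻) = 2 × 0.4099 = 0.8198 mol
Q = 0.8198 × 96485 = 79100 C
t = Q / I = 79100 / 0.416 = 1.901×10^5 s = 3170 min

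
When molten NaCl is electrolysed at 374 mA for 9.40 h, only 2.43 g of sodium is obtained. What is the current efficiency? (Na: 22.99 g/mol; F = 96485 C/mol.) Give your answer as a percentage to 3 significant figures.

Q = 0.374 × 33840 = 12660 C
n(e⁻) = 12660 / 96485 = 0.1312 mol
Na⁺ + e⁻ → Na, so theoretical n(Na) = 0.1312 mol → 3.016 g
Efficiency = 2.43 / 3.016 = 0.8057 = 80.6%

80.6%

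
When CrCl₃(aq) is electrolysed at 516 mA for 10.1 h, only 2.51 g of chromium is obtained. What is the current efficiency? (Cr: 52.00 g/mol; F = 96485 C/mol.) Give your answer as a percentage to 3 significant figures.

Q = 0.516 × 36360 = 18760 C
n(e⁻) = 18760 / 96485 = 0.1944 mol
Cr³⁺ + 3e⁻ → Cr, so theoretical n(Cr) = 0.06480 mol → 3.370 g
Efficiency = 2.51 / 3.370 = 0.7448 = 74.5%

74.5%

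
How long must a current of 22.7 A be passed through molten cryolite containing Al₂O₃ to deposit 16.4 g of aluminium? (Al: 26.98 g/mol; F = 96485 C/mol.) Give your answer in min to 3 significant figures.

n(Al) = 16.4 / 26.98 = 0.6079 mol
Al³⁺ + 3e⁻ → Al, so n(e⁻) = 3 × 0.6079 = 1.824 mol
Q = 1.824 × 96485 = 1.760×10^5 C
t = Q / I = 1.760×10^5 / 22.7 = 7753 s = 129 min

129 min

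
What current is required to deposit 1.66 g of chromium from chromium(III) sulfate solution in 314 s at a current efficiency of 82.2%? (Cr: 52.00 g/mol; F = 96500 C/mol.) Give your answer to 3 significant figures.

35.8 A

n(Cr) = 1.66 / 52.00 = 0.03192 mol
Cr³⁺ + 3e⁻ → Cr, so n(e⁻) = 3 × 0.03192 = 0.09576 mol
Q = 0.09576 × 96500 / 0.822 = 11240 C
I = Q / t = 11240 / 314 s = 35.8 A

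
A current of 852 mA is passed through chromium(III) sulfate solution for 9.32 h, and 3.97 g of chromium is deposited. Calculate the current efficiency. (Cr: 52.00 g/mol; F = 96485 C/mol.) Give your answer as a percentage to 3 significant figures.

Q = 0.852 × 33552 = 28590 C
n(e⁻) = 28590 / 96485 = 0.2963 mol
Cr³⁺ + 3e⁻ → Cr, so theoretical n(Cr) = 0.09877 mol → 5.136 g
Efficiency = 3.97 / 5.136 = 0.7730 = 77.3%

77.3%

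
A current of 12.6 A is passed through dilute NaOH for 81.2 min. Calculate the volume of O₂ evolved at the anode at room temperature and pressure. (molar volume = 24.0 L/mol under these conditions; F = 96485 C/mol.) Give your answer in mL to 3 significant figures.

Q = 12.6 A × 4872 s = 61390 C
Moles of electrons = 61390 / 96485 = 0.6363 mol
2H₂O → O₂ + 4H⁺ + 4e⁻, so n(O₂) = 0.6363 / 4 = 0.1591 mol
V = 0.1591 × 24.0 = 3.818 L
= 3820 mL

3820 mL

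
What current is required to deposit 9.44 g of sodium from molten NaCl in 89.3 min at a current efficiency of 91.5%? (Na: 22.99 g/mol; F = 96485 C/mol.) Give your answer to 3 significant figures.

n(Na) = 9.44 / 22.99 = 0.4106 mol
Na⁺ + e⁻ → Na, so n(e⁻) = 0.4106 mol
Q = 0.4106 × 96485 / 0.915 = 43300 C
I = Q / t = 43300 / 5358 s = 8.08 A

8.08 A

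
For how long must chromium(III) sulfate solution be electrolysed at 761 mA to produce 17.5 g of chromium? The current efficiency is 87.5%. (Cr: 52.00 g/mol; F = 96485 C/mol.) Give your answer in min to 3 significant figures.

n(Cr) = 17.5 / 52.00 = 0.3365 mol
Cr³⁺ + 3e⁻ → Cr, so n(e⁻) = 3 × 0.3365 = 1.010 mol
Q = 1.010 × 96485 / 0.875 = 1.114×10^5 C
t = Q / I = 1.114×10^5 / 0.761 = 1.464×10^5 s = 2440 min

2440 min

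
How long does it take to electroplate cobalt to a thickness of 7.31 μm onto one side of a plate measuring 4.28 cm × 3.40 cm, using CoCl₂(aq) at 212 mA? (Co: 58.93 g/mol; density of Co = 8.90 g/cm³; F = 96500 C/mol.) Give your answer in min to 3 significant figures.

Plated area = 4.28 × 3.40 = 14.55 cm²
Volume = 14.55 × 7.31×10⁻⁴ cm = 0.01064 cm³
m(Co) = 0.01064 × 8.90 = 0.09470 g
n(Co) = 0.09470 / 58.93 = 0.001607 mol; n(e⁻) = 2 × 0.001607 = 0.003214 mol
Q = 0.003214 × 96500 = 310.2 C
t = 310.2 / 0.212 = 1463 s = 24.4 min

24.4 min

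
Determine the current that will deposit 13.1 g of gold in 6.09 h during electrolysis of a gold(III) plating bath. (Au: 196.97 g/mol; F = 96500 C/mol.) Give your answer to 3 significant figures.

0.878 A

n(Au) = 13.1 / 196.97 = 0.06651 mol
Au³⁺ + 3e⁻ → Au, so n(e⁻) = 3 × 0.06651 = 0.1995 mol
Q = 0.1995 × 96500 = 19250 C
I = Q / t = 19250 / 21924 s = 0.878 A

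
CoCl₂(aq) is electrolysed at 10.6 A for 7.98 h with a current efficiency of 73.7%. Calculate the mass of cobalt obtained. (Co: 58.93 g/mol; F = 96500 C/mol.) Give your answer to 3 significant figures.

Q = 10.6 × 28728 = 3.045×10^5 C
n(e⁻) = 3.045×10^5 / 96500 = 3.155 mol
Co²⁺ + 2e⁻ → Co, so theoretical m(Co) = 1.578 × 58.93 = 92.99 g
Actual mass = 73.7% × 92.99 = 68.5 g

68.5 g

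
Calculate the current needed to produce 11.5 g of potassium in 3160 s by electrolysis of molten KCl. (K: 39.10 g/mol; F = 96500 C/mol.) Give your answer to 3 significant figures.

8.98 A

n(K) = 11.5 / 39.10 = 0.2941 mol
K⁺ + e⁻ → K, so n(e⁻) = 0.2941 mol
Q = 0.2941 × 96500 = 28380 C
I = Q / t = 28380 / 3160 s = 8.98 A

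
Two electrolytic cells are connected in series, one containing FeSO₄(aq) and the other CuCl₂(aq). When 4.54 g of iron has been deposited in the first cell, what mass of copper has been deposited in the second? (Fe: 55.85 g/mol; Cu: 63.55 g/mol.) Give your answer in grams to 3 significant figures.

n(Fe) = 4.54 / 55.85 = 0.08129 mol
Fe²⁺ + 2e⁻ → Fe, so n(e⁻) = 2 × 0.08129 = 0.1626 mol
The cells are in series, so the same charge (and hence the same n(e⁻) = 0.1626 mol) passes through both.
Cu²⁺ + 2e⁻ → Cu, so n(Cu) = 0.1626 / 2 = 0.08130 mol
m(Cu) = 0.08130 × 63.55 = 5.17 g

5.17 g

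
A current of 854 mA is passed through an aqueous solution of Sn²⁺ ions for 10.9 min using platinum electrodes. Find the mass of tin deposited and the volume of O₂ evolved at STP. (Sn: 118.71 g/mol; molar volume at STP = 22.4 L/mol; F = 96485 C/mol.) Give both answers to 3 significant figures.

0.344 g Sn; 0.0324 L O₂

Q = 0.854 × 654 = 558.5 C; n(e⁻) = 558.5 / 96485 = 0.005788 mol
Cathode: Sn²⁺ + 2e⁻ → Sn → n(Sn) = 0.005788/2 = 0.002894 mol → 0.344 g
Anode: 2H₂O → O₂ + 4H⁺ + 4e⁻ → n(O₂) = 0.005788/4 = 0.001447 mol → 0.0324 L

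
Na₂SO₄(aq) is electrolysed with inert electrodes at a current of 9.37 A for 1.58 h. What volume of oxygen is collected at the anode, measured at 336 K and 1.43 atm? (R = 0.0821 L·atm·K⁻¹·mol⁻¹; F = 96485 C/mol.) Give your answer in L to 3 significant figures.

2.66 L

Q = It = 9.37 × 5688 = 53300 C
Moles of electrons = 53300 / 96485 = 0.5524 mol
2H₂O → O₂ + 4H⁺ + 4e⁻, so n(O₂) = 0.5524 / 4 = 0.1381 mol
V = nRT/P = 0.1381 × 0.0821 × 336 / 1.43 = 2.664 L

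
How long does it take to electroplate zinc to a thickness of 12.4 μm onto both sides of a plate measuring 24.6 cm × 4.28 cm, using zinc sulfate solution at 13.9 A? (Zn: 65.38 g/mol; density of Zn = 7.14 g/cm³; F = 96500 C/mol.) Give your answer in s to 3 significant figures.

396 s

Plated area = 2 × 24.6 × 4.28 = 210.6 cm²
Volume = 210.6 × 12.4×10⁻⁴ cm = 0.2611 cm³
m(Zn) = 0.2611 × 7.14 = 1.864 g
n(Zn) = 1.864 / 65.38 = 0.02851 mol; n(e⁻) = 2 × 0.02851 = 0.05702 mol
Q = 0.05702 × 96500 = 5502 C
t = 5502 / 13.9 = 395.8 s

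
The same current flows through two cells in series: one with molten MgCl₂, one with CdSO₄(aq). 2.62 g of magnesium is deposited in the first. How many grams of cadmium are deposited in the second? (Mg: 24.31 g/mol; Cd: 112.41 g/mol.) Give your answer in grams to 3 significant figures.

n(Mg) = 2.62 / 24.31 = 0.1078 mol
Mg²⁺ + 2e⁻ → Mg, so n(e⁻) = 2 × 0.1078 = 0.2156 mol
The cells are in series, so the same charge (and hence the same n(e⁻) = 0.2156 mol) passes through both.
Cd²⁺ + 2e⁻ → Cd, so n(Cd) = 0.2156 / 2 = 0.1078 mol
m(Cd) = 0.1078 × 112.41 = 12.1 g

12.1 g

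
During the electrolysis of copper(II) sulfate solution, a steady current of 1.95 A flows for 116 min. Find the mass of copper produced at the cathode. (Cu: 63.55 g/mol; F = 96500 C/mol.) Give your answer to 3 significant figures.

4.47 g

Charge passed = 1.95 × 6960 = 13570 C
Moles of electrons = 13570 / 96500 = 0.1406 mol
Cu²⁺ + 2e⁻ → Cu, so n(Cu) = 0.1406 / 2 = 0.07030 mol
m = 0.07030 × 63.55 = 4.47 g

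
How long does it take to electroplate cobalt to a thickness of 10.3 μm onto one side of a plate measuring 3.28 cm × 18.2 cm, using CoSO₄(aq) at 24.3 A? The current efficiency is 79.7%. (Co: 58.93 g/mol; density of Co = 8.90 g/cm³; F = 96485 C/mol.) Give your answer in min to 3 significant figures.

1.54 min

Plated area = 3.28 × 18.2 = 59.70 cm²
Volume = 59.70 × 10.3×10⁻⁴ cm = 0.06149 cm³
m(Co) = 0.06149 × 8.90 = 0.5473 g
n(Co) = 0.5473 / 58.93 = 0.009287 mol; n(e⁻) = 2 × 0.009287 = 0.01857 mol
Q = 0.01857 × 96485 / 0.797 = 2248 C
t = 2248 / 24.3 = 92.51 s = 1.54 min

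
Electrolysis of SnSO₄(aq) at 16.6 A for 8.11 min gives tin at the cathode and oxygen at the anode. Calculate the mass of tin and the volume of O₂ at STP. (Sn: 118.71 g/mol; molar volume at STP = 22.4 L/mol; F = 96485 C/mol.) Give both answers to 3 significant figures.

Q = 16.6 × 486.6 = 8078 C; n(e⁻) = 8078 / 96485 = 0.08372 mol
Cathode: Sn²⁺ + 2e⁻ → Sn → n(Sn) = 0.08372/2 = 0.04186 mol → 4.97 g
Anode: 2H₂O → O₂ + 4H⁺ + 4e⁻ → n(O₂) = 0.08372/4 = 0.02093 mol → 0.469 L

4.97 g Sn; 0.469 L O₂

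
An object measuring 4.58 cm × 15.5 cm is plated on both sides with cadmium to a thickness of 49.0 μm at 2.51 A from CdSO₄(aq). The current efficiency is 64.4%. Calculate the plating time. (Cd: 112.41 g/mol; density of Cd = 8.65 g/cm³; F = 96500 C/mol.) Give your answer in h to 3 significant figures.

Plated area = 2 × 4.58 × 15.5 = 142.0 cm²
Volume = 142.0 × 49.0×10⁻⁴ cm = 0.6958 cm³
m(Cd) = 0.6958 × 8.65 = 6.019 g
n(Cd) = 6.019 / 112.41 = 0.05355 mol; n(e⁻) = 2 × 0.05355 = 0.1071 mol
Q = 0.1071 × 96500 / 0.644 = 16050 C
t = 16050 / 2.51 = 6394 s = 1.78 h

1.78 h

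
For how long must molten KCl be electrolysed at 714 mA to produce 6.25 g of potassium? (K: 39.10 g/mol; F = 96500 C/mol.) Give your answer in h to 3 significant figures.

6.00 h

n(K) = 6.25 / 39.10 = 0.1598 mol
K⁺ + e⁻ → K, so n(e⁻) = 0.1598 mol
Q = 0.1598 × 96500 = 15420 C
t = Q / I = 15420 / 0.714 = 21600 s = 6.00 h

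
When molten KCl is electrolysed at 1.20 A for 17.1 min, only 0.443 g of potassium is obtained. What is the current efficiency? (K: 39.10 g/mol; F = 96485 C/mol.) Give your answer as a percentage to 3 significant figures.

Q = 1.20 × 1026 = 1231 C
n(e⁻) = 1231 / 96485 = 0.01276 mol
K⁺ + e⁻ → K, so theoretical n(K) = 0.01276 mol → 0.4989 g
Efficiency = 0.443 / 0.4989 = 0.8880 = 88.8%

88.8%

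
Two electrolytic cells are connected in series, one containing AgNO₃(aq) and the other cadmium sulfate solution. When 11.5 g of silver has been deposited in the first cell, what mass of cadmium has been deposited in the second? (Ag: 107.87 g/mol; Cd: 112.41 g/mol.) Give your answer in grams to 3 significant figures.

n(Ag) = 11.5 / 107.87 = 0.1066 mol
Ag⁺ + e⁻ → Ag, so n(e⁻) = 0.1066 mol
The cells are in series, so the same charge (and hence the same n(e⁻) = 0.1066 mol) passes through both.
Cd²⁺ + 2e⁻ → Cd, so n(Cd) = 0.1066 / 2 = 0.05330 mol
m(Cd) = 0.05330 × 112.41 = 5.99 g

5.99 g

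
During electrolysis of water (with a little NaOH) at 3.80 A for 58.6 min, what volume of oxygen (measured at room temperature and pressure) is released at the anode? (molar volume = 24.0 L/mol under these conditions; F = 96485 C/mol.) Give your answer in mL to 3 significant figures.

831 mL

Q = 3.80 A × 3516 s = 13360 C
Moles of electrons = 13360 / 96485 = 0.1385 mol
2H₂O → O₂ + 4H⁺ + 4e⁻, so n(O₂) = 0.1385 / 4 = 0.03463 mol
V = 0.03463 × 24.0 = 0.8311 L
= 831 mL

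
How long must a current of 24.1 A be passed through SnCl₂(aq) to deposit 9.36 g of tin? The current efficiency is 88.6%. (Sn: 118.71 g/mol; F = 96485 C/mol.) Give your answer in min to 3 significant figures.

11.9 min

n(Sn) = 9.36 / 118.71 = 0.07885 mol
Sn²⁺ + 2e⁻ → Sn, so n(e⁻) = 2 × 0.07885 = 0.1577 mol
Q = 0.1577 × 96485 / 0.886 = 17170 C
t = Q / I = 17170 / 24.1 = 712.4 s = 11.9 min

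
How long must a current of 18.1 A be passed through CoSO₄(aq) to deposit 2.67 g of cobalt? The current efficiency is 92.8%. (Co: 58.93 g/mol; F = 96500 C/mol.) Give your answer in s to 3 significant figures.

521 s

n(Co) = 2.67 / 58.93 = 0.04531 mol
Co²⁺ + 2e⁻ → Co, so n(e⁻) = 2 × 0.04531 = 0.09062 mol
Q = 0.09062 × 96500 / 0.928 = 9423 C
t = Q / I = 9423 / 18.1 = 520.6 s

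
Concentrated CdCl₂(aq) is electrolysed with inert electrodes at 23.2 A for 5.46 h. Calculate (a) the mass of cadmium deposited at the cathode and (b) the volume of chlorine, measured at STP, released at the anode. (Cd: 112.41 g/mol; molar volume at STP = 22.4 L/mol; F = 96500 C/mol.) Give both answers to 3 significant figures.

Q = 23.2 × 19656 = 4.560×10^5 C; n(e⁻) = 4.560×10^5 / 96500 = 4.725 mol
Cathode: Cd²⁺ + 2e⁻ → Cd → n(Cd) = 4.725/2 = 2.363 mol → 266 g
Anode: 2Cl⁻ → Cl₂ + 2e⁻ → n(Cl₂) = 4.725/2 = 2.363 mol → 52.9 L

266 g Cd; 52.9 L Cl₂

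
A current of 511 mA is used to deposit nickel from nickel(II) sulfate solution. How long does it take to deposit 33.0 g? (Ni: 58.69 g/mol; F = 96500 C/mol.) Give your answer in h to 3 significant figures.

n(Ni) = 33.0 / 58.69 = 0.5623 mol
Ni²⁺ + 2e⁻ → Ni, so n(e⁻) = 2 × 0.5623 = 1.125 mol
Q = 1.125 × 96500 = 1.086×10^5 C
t = Q / I = 1.086×10^5 / 0.511 = 2.125×10^5 s = 59.0 h

59.0 h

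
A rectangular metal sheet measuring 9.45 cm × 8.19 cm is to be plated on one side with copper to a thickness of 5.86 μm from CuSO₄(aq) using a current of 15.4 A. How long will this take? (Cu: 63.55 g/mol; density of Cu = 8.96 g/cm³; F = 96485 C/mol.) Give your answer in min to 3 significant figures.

Plated area = 9.45 × 8.19 = 77.40 cm²
Volume = 77.40 × 5.86×10⁻⁴ cm = 0.04536 cm³
m(Cu) = 0.04536 × 8.96 = 0.4064 g
n(Cu) = 0.4064 / 63.55 = 0.006395 mol; n(e⁻) = 2 × 0.006395 = 0.01279 mol
Q = 0.01279 × 96485 = 1234 C
t = 1234 / 15.4 = 80.13 s = 1.34 min

1.34 min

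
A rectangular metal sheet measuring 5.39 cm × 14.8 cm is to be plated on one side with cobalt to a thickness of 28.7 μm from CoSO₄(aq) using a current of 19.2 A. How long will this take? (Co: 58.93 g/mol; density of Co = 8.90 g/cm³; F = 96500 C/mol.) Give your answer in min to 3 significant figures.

5.79 min

Plated area = 5.39 × 14.8 = 79.77 cm²
Volume = 79.77 × 28.7×10⁻⁴ cm = 0.2289 cm³
m(Co) = 0.2289 × 8.90 = 2.037 g
n(Co) = 2.037 / 58.93 = 0.03457 mol; n(e⁻) = 2 × 0.03457 = 0.06914 mol
Q = 0.06914 × 96500 = 6672 C
t = 6672 / 19.2 = 347.5 s = 5.79 min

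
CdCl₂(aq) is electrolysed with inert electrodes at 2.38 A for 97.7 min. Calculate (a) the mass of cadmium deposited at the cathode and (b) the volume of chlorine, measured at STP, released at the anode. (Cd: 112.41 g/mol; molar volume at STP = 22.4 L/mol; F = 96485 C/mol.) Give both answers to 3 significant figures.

8.13 g Cd; 1.62 L Cl₂

Q = 2.38 × 5862 = 13950 C; n(e⁻) = 13950 / 96485 = 0.1446 mol
Cathode: Cd²⁺ + 2e⁻ → Cd → n(Cd) = 0.1446/2 = 0.07230 mol → 8.13 g
Anode: 2Cl⁻ → Cl₂ + 2e⁻ → n(Cl₂) = 0.1446/2 = 0.07230 mol → 1.62 L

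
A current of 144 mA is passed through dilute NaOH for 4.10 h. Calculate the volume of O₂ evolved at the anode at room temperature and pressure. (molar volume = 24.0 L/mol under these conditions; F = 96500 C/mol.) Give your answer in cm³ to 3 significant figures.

Q = It = 0.144 × 14760 = 2125 C
n(e⁻) = 2125 / 96500 = 0.02202 mol
2H₂O → O₂ + 4H⁺ + 4e⁻, so n(O₂) = 0.02202 / 4 = 0.005505 mol
V = 0.005505 × 24.0 = 0.1321 L
= 132 cm³

132 cm³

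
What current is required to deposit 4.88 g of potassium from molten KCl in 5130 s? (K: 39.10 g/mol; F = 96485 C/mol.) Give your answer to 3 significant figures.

2.35 A

n(K) = 4.88 / 39.10 = 0.1248 mol
K⁺ + e⁻ → K, so n(e⁻) = 0.1248 mol
Q = 0.1248 × 96485 = 12040 C
I = Q / t = 12040 / 5130 s = 2.35 A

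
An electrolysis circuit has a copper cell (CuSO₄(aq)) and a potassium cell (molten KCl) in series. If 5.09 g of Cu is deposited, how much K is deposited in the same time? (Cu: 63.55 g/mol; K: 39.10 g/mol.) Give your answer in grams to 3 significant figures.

n(Cu) = 5.09 / 63.55 = 0.08009 mol
Cu²⁺ + 2e⁻ → Cu, so n(e⁻) = 2 × 0.08009 = 0.1602 mol
Since the cells are in series, n(e⁻) in the K cell is also 0.1602 mol.
K⁺ + e⁻ → K, so n(K) = 0.1602 mol
m(K) = 0.1602 × 39.10 = 6.26 g

6.26 g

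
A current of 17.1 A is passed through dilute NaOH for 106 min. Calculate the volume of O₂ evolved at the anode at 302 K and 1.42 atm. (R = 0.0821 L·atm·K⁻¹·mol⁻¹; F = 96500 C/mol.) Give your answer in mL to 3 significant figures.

4920 mL

Q = It = 17.1 × 6360 = 1.088×10^5 C
Moles of electrons = 1.088×10^5 / 96500 = 1.127 mol
2H₂O → O₂ + 4H⁺ + 4e⁻, so n(O₂) = 1.127 / 4 = 0.2818 mol
V = nRT/P = 0.2818 × 0.0821 × 302 / 1.42 = 4.920 L
= 4920 mL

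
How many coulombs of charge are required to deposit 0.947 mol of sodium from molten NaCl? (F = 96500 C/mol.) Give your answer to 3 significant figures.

91400 C

Na⁺ + e⁻ → Na, so n(e⁻) = 1 × 0.947 = 0.9470 mol
Q = 0.9470 × 96500 = 91390 C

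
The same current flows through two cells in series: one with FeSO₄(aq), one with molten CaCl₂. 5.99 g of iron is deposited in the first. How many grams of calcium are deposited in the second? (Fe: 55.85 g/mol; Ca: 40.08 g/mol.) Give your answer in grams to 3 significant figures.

n(Fe) = 5.99 / 55.85 = 0.1073 mol
Fe²⁺ + 2e⁻ → Fe, so n(e⁻) = 2 × 0.1073 = 0.2146 mol
In series, the same 0.2146 mol of electrons flows through the second cell.
Ca²⁺ + 2e⁻ → Ca, so n(Ca) = 0.2146 / 2 = 0.1073 mol
m(Ca) = 0.1073 × 40.08 = 4.30 g

4.30 g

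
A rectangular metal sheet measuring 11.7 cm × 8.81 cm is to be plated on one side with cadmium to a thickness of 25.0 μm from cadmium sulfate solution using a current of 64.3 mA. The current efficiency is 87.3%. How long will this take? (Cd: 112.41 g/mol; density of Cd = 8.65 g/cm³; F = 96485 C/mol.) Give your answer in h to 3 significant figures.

18.9 h

Plated area = 11.7 × 8.81 = 103.1 cm²
Volume = 103.1 × 25.0×10⁻⁴ cm = 0.2578 cm³
m(Cd) = 0.2578 × 8.65 = 2.230 g
n(Cd) = 2.230 / 112.41 = 0.01984 mol; n(e⁻) = 2 × 0.01984 = 0.03968 mol
Q = 0.03968 × 96485 / 0.873 = 4385 C
t = 4385 / 0.0643 = 68200 s = 18.9 h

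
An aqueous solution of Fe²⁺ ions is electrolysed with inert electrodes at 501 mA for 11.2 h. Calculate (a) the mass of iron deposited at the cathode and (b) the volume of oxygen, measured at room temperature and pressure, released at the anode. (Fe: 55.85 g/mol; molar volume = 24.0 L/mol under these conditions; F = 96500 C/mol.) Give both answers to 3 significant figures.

Q = 0.501 × 40320 = 20200 C; n(e⁻) = 20200 / 96500 = 0.2093 mol
Cathode: Fe²⁺ + 2e⁻ → Fe → n(Fe) = 0.2093/2 = 0.1047 mol → 5.85 g
Anode: 2H₂O → O₂ + 4H⁺ + 4e⁻ → n(O₂) = 0.2093/4 = 0.05233 mol → 1.26 L

5.85 g Fe; 1.26 L O₂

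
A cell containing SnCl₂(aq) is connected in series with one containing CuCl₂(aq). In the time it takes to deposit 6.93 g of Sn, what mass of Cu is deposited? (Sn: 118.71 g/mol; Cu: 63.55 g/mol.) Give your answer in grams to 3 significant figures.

3.71 g

n(Sn) = 6.93 / 118.71 = 0.05838 mol
Sn²⁺ + 2e⁻ → Sn, so n(e⁻) = 2 × 0.05838 = 0.1168 mol
The cells are in series, so the same charge (and hence the same n(e⁻) = 0.1168 mol) passes through both.
Cu²⁺ + 2e⁻ → Cu, so n(Cu) = 0.1168 / 2 = 0.05840 mol
m(Cu) = 0.05840 × 63.55 = 3.71 g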